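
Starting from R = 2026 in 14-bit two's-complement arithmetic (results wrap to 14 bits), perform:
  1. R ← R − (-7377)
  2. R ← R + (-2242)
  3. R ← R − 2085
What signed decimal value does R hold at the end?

5076

Start: R = 2026 = 00011111101010.
R = 2026 − (-7377) = 9403; wraps to -6981 = 10010010111011
R = -6981 + (-2242) = -9223; wraps to 7161 = 01101111111001
R = 7161 − 2085 = 5076 = 01001111010100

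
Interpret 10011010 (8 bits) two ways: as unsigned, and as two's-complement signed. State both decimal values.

unsigned = 154, signed = -102

Unsigned: 10011010 = 154.
Signed: MSB=1 → 154 − 256 = -102.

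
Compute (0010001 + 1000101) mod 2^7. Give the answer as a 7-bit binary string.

  0010001
+ 1000101
= 1010110

1010110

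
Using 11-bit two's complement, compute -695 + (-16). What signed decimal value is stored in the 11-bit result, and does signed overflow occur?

-711; no overflow

-695 → 10101001001
-16 → 11111110000
  10101001001
+ 11111110000
= 10100111001  (discard carry-out 1)
Result 10100111001: MSB = 1 → 1337 − 2048 = -711.
Both addends are negative and so is the stored result: no signed overflow.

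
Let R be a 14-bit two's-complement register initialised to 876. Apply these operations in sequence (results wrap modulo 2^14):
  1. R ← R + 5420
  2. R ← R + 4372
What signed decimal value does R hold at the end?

-5716

Start: R = 876 = 00001101101100.
R = 876 + 5420 = 6296 = 01100010011000
R = 6296 + 4372 = 10668; wraps to -5716 = 10100110101100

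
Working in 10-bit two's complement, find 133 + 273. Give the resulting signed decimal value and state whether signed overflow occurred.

133 → 0010000101
273 → 0100010001
  0010000101
+ 0100010001
= 0110010110
Result 0110010110: MSB = 0 → value 406.
Both addends are non-negative and so is the stored result: no signed overflow.

406; no overflow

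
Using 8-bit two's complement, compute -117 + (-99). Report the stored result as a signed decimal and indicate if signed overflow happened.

40; overflow

-117 → 10001011
-99 → 10011101
  10001011
+ 10011101
= 00101000  (discard carry-out 1)
Result 00101000: MSB = 0 → value 40.
Both addends are negative but the stored result is non-negative: signed overflow. The true value -117 + (-99) = -216 lies outside [-128, 127].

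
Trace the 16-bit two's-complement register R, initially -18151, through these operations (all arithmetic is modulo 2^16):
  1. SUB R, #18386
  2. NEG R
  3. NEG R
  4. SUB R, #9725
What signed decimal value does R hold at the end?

19274

Start: R = -18151 = 1011100100011001.
R = -18151 − 18386 = -36537; wraps to 28999 = 0111000101000111
R = −(28999) = -28999 = 1000111010111001
R = −(-28999) = 28999 = 0111000101000111
R = 28999 − 9725 = 19274 = 0100101101001010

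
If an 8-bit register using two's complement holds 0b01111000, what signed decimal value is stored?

MSB is 0, so the value is non-negative: 01111000 = 120.

120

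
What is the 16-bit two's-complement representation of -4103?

|-4103| = 4103 = 0001000000000111 in 16 bits.
Invert the bits: 1110111111111000. Add 1: 1110111111111001.
Check: 1110111111111001 reads as 61433 − 65536 = -4103.

1110111111111001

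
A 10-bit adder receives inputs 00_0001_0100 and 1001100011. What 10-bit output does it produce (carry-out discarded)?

  0000010100
+ 1001100011
= 1001110111

1001110111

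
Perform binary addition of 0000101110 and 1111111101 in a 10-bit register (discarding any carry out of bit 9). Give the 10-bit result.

0000101011

  0000101110
+ 1111111101
= 0000101011  (discard carry-out 1)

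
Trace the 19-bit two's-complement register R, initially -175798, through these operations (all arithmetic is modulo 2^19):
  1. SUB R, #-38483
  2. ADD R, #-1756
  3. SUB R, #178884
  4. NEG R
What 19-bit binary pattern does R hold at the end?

Start: R = -175798 = 1010101000101001010.
R = -175798 − (-38483) = -137315 = 1011110011110011101
R = -137315 + (-1756) = -139071 = 1011110000011000001
R = -139071 − 178884 = -317955; wraps to 206333 = 0110010010111111101
R = −(206333) = -206333 = 1001101101000000011

1001101101000000011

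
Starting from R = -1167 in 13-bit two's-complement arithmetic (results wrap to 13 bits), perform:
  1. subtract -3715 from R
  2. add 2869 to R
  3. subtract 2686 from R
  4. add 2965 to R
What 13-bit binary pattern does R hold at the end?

1011001000000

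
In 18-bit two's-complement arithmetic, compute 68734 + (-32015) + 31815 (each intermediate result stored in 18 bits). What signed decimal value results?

68734 + (-32015) = 36719 (001000111101101111)
36719 + 31815 = 68534 (010000101110110110)

68534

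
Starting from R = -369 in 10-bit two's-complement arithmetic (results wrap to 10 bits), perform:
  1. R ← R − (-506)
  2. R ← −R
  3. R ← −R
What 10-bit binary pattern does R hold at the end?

Start: R = -369 = 1010001111.
R = -369 − (-506) = 137 = 0010001001
R = −(137) = -137 = 1101110111
R = −(-137) = 137 = 0010001001

0010001001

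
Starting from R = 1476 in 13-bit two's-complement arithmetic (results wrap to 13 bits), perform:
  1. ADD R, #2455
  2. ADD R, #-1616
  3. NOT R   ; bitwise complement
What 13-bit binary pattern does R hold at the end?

1011011110100

Start: R = 1476 = 0010111000100.
R = 1476 + 2455 = 3931 = 0111101011011
R = 3931 + (-1616) = 2315 = 0100100001011
R = NOT 0100100001011 = 1011011110100 = -2316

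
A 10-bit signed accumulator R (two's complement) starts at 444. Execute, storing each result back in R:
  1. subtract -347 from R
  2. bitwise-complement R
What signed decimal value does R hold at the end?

Start: R = 444 = 0110111100.
R = 444 − (-347) = 791; wraps to -233 = 1100010111
R = NOT 1100010111 = 0011101000 = 232

232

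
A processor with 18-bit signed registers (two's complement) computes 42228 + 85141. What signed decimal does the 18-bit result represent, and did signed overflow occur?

127369; no overflow

42228 → 001010010011110100
85141 → 010100110010010101
  001010010011110100
+ 010100110010010101
= 011111000110001001
Result 011111000110001001: MSB = 0 → value 127369.
Both addends are non-negative and so is the stored result: no signed overflow.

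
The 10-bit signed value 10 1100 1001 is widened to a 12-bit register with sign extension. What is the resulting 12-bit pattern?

111011001001

MSB of 1011001001 is 1; replicate it into the new high bits.
11|1011001001 → 111011001001 (still -311).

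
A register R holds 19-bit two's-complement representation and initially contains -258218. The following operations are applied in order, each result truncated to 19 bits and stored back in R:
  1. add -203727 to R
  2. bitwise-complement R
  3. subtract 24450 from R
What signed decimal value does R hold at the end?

-86794

Start: R = -258218 = 1000000111101010110.
R = -258218 + (-203727) = -461945; wraps to 62343 = 0001111001110000111
R = NOT 0001111001110000111 = 1110000110001111000 = -62344
R = -62344 − 24450 = -86794 = 1101010110011110110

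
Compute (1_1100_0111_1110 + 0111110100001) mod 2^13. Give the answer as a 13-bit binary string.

  1110001111110
+ 0111110100001
= 0110000011111  (discard carry-out 1)

0110000011111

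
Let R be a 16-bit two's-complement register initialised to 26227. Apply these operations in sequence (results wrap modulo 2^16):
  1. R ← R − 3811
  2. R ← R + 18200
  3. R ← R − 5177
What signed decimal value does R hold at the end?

-30097

Start: R = 26227 = 0110011001110011.
R = 26227 − 3811 = 22416 = 0101011110010000
R = 22416 + 18200 = 40616; wraps to -24920 = 1001111010101000
R = -24920 − 5177 = -30097 = 1000101001101111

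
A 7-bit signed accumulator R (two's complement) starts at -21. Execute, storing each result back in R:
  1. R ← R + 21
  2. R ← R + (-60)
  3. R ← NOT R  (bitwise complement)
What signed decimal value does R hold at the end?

59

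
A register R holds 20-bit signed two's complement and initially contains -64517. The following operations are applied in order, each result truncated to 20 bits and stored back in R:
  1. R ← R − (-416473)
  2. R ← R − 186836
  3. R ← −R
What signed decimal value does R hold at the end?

-165120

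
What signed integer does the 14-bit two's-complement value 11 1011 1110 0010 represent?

MSB is 1, so the value is negative.
Invert: 00010000011101. Add 1: 00010000011110 = 1054. So the value is −1054.

-1054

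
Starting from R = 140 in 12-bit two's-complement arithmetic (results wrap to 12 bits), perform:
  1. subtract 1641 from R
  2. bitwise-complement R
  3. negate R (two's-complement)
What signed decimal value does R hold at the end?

Start: R = 140 = 000010001100.
R = 140 − 1641 = -1501 = 101000100011
R = NOT 101000100011 = 010111011100 = 1500
R = −(1500) = -1500 = 101000100100

-1500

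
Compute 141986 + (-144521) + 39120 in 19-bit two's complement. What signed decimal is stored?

36585

141986 + (-144521) = -2535 (1111111011000011001)
-2535 + 39120 = 36585 (0001000111011101001)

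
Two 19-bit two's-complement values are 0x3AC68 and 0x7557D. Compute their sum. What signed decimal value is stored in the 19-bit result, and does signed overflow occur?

0x3AC68 = 0111010110001101000 = 240744 (signed)
0x7557D = 1110101010101111101 = -43651 (signed)
  0111010110001101000
+ 1110101010101111101
= 0110000000111100101  (discard carry-out 1)
Result 0110000000111100101: MSB = 0 → value 197093.
Addends have opposite signs, so signed overflow cannot occur.

197093; no overflow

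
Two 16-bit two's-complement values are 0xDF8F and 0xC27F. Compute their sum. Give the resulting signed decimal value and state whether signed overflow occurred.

-24050; no overflow

0xDF8F = 1101111110001111 = -8305 (signed)
0xC27F = 1100001001111111 = -15745 (signed)
  1101111110001111
+ 1100001001111111
= 1010001000001110  (discard carry-out 1)
Result 1010001000001110: MSB = 1 → 41486 − 65536 = -24050.
Both addends are negative and so is the stored result: no signed overflow.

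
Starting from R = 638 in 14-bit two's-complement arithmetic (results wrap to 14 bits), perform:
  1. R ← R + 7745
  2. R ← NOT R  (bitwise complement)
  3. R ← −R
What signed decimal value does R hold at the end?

Start: R = 638 = 00001001111110.
R = 638 + 7745 = 8383; wraps to -8001 = 10000010111111
R = NOT 10000010111111 = 01111101000000 = 8000
R = −(8000) = -8000 = 10000011000000

-8000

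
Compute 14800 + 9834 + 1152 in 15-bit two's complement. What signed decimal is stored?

-6982

14800 + 9834 = 24634 → wraps to -8134 (110000000111010)
-8134 + 1152 = -6982 (110010010111010)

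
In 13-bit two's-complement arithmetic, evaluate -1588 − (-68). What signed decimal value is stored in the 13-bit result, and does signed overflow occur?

-1520; no overflow

-1588 → 1100111001100
-68 → 1111110111100
Subtract via negate-and-add: invert 1111110111100 + 1 = 0000001000100 (i.e. 68).
  1100111001100
+ 0000001000100
= 1101000010000
Result 1101000010000: MSB = 1 → 6672 − 8192 = -1520.
Addends (after negating the subtrahend) have opposite signs, so signed overflow cannot occur.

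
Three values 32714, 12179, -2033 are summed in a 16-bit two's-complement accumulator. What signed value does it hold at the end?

32714 + 12179 = 44893 → wraps to -20643 (1010111101011101)
-20643 + (-2033) = -22676 (1010011101101100)

-22676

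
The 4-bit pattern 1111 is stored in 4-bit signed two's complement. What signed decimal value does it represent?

MSB is 1, so the value is negative.
Unsigned reading: 15. Subtract 2^4 = 16: 15 − 16 = -1.

-1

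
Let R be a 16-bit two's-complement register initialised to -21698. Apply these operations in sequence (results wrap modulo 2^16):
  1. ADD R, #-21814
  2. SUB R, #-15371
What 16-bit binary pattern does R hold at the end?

Start: R = -21698 = 1010101100111110.
R = -21698 + (-21814) = -43512; wraps to 22024 = 0101011000001000
R = 22024 − (-15371) = 37395; wraps to -28141 = 1001001000010011

1001001000010011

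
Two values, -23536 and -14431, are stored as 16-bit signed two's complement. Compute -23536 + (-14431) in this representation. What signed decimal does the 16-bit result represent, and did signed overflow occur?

27569; overflow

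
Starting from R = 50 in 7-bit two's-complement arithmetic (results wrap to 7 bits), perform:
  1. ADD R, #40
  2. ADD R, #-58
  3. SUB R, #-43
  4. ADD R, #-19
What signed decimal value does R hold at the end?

56

Start: R = 50 = 0110010.
R = 50 + 40 = 90; wraps to -38 = 1011010
R = -38 + (-58) = -96; wraps to 32 = 0100000
R = 32 − (-43) = 75; wraps to -53 = 1001011
R = -53 + (-19) = -72; wraps to 56 = 0111000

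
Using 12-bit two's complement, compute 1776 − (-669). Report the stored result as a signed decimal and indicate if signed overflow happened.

1776 → 011011110000
-669 → 110101100011
Subtract via negate-and-add: invert 110101100011 + 1 = 001010011101 (i.e. 669).
  011011110000
+ 001010011101
= 100110001101
Result 100110001101: MSB = 1 → 2445 − 4096 = -1651.
Both addends (after negating the subtrahend) are non-negative but the stored result is negative: signed overflow. The true value 1776 − (-669) = 2445 lies outside [-2048, 2047].

-1651; overflow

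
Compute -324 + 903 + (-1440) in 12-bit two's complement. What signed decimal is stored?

-861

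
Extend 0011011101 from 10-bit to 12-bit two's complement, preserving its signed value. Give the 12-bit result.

000011011101

MSB of 0011011101 is 0; replicate it into the new high bits.
00|0011011101 → 000011011101 (still 221).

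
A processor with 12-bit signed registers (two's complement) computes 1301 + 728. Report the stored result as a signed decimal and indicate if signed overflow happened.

1301 → 010100010101
728 → 001011011000
  010100010101
+ 001011011000
= 011111101101
Result 011111101101: MSB = 0 → value 2029.
Both addends are non-negative and so is the stored result: no signed overflow.

2029; no overflow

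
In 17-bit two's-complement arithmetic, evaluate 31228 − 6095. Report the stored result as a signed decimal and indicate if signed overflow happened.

31228 → 00111100111111100
6095 → 00001011111001111
Subtract via negate-and-add: invert 00001011111001111 + 1 = 11110100000110001 (i.e. -6095).
  00111100111111100
+ 11110100000110001
= 00110001000101101  (discard carry-out 1)
Result 00110001000101101: MSB = 0 → value 25133.
Addends (after negating the subtrahend) have opposite signs, so signed overflow cannot occur.

25133; no overflow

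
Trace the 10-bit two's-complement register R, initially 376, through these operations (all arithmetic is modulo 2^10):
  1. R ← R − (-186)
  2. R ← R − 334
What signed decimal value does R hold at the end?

228

Start: R = 376 = 0101111000.
R = 376 − (-186) = 562; wraps to -462 = 1000110010
R = -462 − 334 = -796; wraps to 228 = 0011100100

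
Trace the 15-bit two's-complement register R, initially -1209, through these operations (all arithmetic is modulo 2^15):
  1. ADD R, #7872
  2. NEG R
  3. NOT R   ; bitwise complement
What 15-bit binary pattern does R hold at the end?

Start: R = -1209 = 111101101000111.
R = -1209 + 7872 = 6663 = 001101000000111
R = −(6663) = -6663 = 110010111111001
R = NOT 110010111111001 = 001101000000110 = 6662

001101000000110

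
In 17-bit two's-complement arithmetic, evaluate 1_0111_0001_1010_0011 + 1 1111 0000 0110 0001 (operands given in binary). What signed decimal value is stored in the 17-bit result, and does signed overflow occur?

-40444; no overflow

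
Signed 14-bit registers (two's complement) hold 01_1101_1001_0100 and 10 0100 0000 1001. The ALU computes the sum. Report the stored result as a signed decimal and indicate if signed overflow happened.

01_1101_1001_0100 → 01110110010100 = 7572 (signed)
10 0100 0000 1001 → 10010000001001 = -7159 (signed)
  01110110010100
+ 10010000001001
= 00000110011101  (discard carry-out 1)
Result 00000110011101: MSB = 0 → value 413.
Addends have opposite signs, so signed overflow cannot occur.

413; no overflow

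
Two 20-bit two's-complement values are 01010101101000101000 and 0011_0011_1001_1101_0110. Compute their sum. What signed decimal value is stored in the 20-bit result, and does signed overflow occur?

01010101101000101000 = 350760 (signed)
0011_0011_1001_1101_0110 → 00110011100111010110 = 211414 (signed)
  01010101101000101000
+ 00110011100111010110
= 10001001001111111110
Result 10001001001111111110: MSB = 1 → 562174 − 1048576 = -486402.
Both addends are non-negative but the stored result is negative: signed overflow. The true value 350760 + 211414 = 562174 lies outside [-524288, 524287].

-486402; overflow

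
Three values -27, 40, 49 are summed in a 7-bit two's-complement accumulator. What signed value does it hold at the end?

62

-27 + 40 = 13 (0001101)
13 + 49 = 62 (0111110)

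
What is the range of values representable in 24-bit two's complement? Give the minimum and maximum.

min = -8388608, max = 8388607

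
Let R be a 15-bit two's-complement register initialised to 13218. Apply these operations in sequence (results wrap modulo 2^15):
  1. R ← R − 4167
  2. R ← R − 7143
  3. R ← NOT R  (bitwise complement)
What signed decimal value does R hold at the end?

Start: R = 13218 = 011001110100010.
R = 13218 − 4167 = 9051 = 010001101011011
R = 9051 − 7143 = 1908 = 000011101110100
R = NOT 000011101110100 = 111100010001011 = -1909

-1909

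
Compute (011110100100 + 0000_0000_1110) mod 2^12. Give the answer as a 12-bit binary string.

011110110010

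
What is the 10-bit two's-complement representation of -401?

|-401| = 401 = 0110010001 in 10 bits.
Invert the bits: 1001101110. Add 1: 1001101111.

1001101111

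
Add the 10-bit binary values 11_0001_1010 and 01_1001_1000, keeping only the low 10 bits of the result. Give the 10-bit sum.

0010110010

  1100011010
+ 0110011000
= 0010110010  (discard carry-out 1)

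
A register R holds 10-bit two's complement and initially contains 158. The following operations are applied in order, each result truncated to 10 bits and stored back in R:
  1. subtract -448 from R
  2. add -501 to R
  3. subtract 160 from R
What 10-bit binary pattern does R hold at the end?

1111001001

Start: R = 158 = 0010011110.
R = 158 − (-448) = 606; wraps to -418 = 1001011110
R = -418 + (-501) = -919; wraps to 105 = 0001101001
R = 105 − 160 = -55 = 1111001001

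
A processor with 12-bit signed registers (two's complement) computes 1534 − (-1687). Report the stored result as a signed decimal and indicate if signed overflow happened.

1534 → 010111111110
-1687 → 100101101001
Subtract via negate-and-add: invert 100101101001 + 1 = 011010010111 (i.e. 1687).
  010111111110
+ 011010010111
= 110010010101
Result 110010010101: MSB = 1 → 3221 − 4096 = -875.
Both addends (after negating the subtrahend) are non-negative but the stored result is negative: signed overflow. The true value 1534 − (-1687) = 3221 lies outside [-2048, 2047].

-875; overflow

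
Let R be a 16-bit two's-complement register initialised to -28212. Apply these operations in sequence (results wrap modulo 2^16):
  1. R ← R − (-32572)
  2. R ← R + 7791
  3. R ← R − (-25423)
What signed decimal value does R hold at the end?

Start: R = -28212 = 1001000111001100.
R = -28212 − (-32572) = 4360 = 0001000100001000
R = 4360 + 7791 = 12151 = 0010111101110111
R = 12151 − (-25423) = 37574; wraps to -27962 = 1001001011000110

-27962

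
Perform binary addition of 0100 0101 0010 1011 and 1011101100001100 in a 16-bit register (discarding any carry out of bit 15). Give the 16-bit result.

  0100010100101011
+ 1011101100001100
= 0000000000110111  (discard carry-out 1)

0000000000110111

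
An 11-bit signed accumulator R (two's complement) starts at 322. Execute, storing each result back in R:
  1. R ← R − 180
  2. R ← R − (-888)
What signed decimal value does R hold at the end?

-1018

Start: R = 322 = 00101000010.
R = 322 − 180 = 142 = 00010001110
R = 142 − (-888) = 1030; wraps to -1018 = 10000000110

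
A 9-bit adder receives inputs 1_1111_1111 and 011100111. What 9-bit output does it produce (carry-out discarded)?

  111111111
+ 011100111
= 011100110  (discard carry-out 1)

011100110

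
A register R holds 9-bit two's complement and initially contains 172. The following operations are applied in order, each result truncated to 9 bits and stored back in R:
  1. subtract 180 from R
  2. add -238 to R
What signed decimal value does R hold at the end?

Start: R = 172 = 010101100.
R = 172 − 180 = -8 = 111111000
R = -8 + (-238) = -246 = 100001010

-246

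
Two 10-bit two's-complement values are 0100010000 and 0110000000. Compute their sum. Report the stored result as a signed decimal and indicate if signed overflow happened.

0100010000 = 272 (signed)
0110000000 = 384 (signed)
  0100010000
+ 0110000000
= 1010010000
Result 1010010000: MSB = 1 → 656 − 1024 = -368.
Both addends are non-negative but the stored result is negative: signed overflow. The true value 272 + 384 = 656 lies outside [-512, 511].

-368; overflow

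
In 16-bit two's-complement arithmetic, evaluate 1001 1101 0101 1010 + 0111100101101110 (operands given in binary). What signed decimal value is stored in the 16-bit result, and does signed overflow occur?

5832; no overflow

1001 1101 0101 1010 → 1001110101011010 = -25254 (signed)
0111100101101110 = 31086 (signed)
  1001110101011010
+ 0111100101101110
= 0001011011001000  (discard carry-out 1)
Result 0001011011001000: MSB = 0 → value 5832.
Addends have opposite signs, so signed overflow cannot occur.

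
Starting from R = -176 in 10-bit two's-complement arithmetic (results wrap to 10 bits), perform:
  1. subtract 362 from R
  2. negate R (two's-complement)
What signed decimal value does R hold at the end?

-486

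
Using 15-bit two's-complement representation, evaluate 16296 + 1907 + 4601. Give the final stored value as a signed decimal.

-9964

16296 + 1907 = 18203 → wraps to -14565 (100011100011011)
-14565 + 4601 = -9964 (101100100010100)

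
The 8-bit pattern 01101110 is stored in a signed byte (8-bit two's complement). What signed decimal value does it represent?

110

MSB is 0, so the value is non-negative: 01101110 = 110.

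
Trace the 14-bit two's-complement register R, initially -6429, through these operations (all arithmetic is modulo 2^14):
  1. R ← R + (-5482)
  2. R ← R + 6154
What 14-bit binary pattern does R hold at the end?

Start: R = -6429 = 10011011100011.
R = -6429 + (-5482) = -11911; wraps to 4473 = 01000101111001
R = 4473 + 6154 = 10627; wraps to -5757 = 10100110000011

10100110000011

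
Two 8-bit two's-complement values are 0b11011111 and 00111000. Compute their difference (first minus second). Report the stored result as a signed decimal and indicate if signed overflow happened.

-89; no overflow

0b11011111 → 11011111 = -33 (signed)
00111000 = 56 (signed)
Subtract via negate-and-add: invert 00111000 + 1 = 11001000 (i.e. -56).
  11011111
+ 11001000
= 10100111  (discard carry-out 1)
Result 10100111: MSB = 1 → 167 − 256 = -89.
Both addends (after negating the subtrahend) are negative and so is the stored result: no signed overflow.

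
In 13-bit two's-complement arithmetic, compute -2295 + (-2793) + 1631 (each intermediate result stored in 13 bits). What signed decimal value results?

-2295 + (-2793) = -5088 → wraps to 3104 (0110000100000)
3104 + 1631 = 4735 → wraps to -3457 (1001001111111)

-3457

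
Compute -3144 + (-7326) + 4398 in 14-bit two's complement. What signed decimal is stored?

-3144 + (-7326) = -10470 → wraps to 5914 (01011100011010)
5914 + 4398 = 10312 → wraps to -6072 (10100001001000)

-6072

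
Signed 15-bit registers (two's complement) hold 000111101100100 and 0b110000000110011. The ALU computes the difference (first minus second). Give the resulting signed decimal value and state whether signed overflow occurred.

12081; no overflow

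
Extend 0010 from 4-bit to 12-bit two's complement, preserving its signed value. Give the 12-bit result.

000000000010

MSB of 0010 is 0; replicate it into the new high bits.
00000000|0010 → 000000000010 (still 2).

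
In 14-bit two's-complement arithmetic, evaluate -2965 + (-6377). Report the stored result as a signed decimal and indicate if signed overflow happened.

-2965 → 11010001101011
-6377 → 10011100010111
  11010001101011
+ 10011100010111
= 01101110000010  (discard carry-out 1)
Result 01101110000010: MSB = 0 → value 7042.
Both addends are negative but the stored result is non-negative: signed overflow. The true value -2965 + (-6377) = -9342 lies outside [-8192, 8191].

7042; overflow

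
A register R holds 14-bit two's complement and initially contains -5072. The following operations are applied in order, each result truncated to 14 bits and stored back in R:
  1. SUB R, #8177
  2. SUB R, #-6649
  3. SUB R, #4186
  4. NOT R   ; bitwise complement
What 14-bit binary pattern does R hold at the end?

10101000100001

Start: R = -5072 = 10110000110000.
R = -5072 − 8177 = -13249; wraps to 3135 = 00110000111111
R = 3135 − (-6649) = 9784; wraps to -6600 = 10011000111000
R = -6600 − 4186 = -10786; wraps to 5598 = 01010111011110
R = NOT 01010111011110 = 10101000100001 = -5599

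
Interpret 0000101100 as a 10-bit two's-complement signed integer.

44

MSB is 0, so the value is non-negative: 0000101100 = 44.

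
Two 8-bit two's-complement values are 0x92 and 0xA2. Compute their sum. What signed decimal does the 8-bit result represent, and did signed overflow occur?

0x92 = 10010010 = -110 (signed)
0xA2 = 10100010 = -94 (signed)
  10010010
+ 10100010
= 00110100  (discard carry-out 1)
Result 00110100: MSB = 0 → value 52.
Both addends are negative but the stored result is non-negative: signed overflow. The true value -110 + (-94) = -204 lies outside [-128, 127].

52; overflow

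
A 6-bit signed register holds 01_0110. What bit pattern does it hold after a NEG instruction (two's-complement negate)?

Invert: 101001. Add 1: 101010.
Check: 010110 = 22, 101010 = -22.

101010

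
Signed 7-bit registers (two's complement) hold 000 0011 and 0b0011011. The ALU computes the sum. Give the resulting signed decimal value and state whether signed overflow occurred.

30; no overflow

000 0011 → 0000011 = 3 (signed)
0b0011011 → 0011011 = 27 (signed)
  0000011
+ 0011011
= 0011110
Result 0011110: MSB = 0 → value 30.
Both addends are non-negative and so is the stored result: no signed overflow.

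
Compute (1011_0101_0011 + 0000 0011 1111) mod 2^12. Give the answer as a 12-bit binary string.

  101101010011
+ 000000111111
= 101110010010

101110010010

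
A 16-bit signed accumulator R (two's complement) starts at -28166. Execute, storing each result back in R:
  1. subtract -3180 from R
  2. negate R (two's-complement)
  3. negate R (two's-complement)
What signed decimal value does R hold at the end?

Start: R = -28166 = 1001000111111010.
R = -28166 − (-3180) = -24986 = 1001111001100110
R = −(-24986) = 24986 = 0110000110011010
R = −(24986) = -24986 = 1001111001100110

-24986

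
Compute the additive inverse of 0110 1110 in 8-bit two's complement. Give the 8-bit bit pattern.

10010010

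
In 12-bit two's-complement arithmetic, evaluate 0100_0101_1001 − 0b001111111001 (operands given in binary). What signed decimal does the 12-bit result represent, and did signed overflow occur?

0100_0101_1001 → 010001011001 = 1113 (signed)
0b001111111001 → 001111111001 = 1017 (signed)
Subtract via negate-and-add: invert 001111111001 + 1 = 110000000111 (i.e. -1017).
  010001011001
+ 110000000111
= 000001100000  (discard carry-out 1)
Result 000001100000: MSB = 0 → value 96.
Addends (after negating the subtrahend) have opposite signs, so signed overflow cannot occur.

96; no overflow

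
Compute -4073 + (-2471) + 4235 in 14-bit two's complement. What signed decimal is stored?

-2309

-4073 + (-2471) = -6544 (10011001110000)
-6544 + 4235 = -2309 (11011011111011)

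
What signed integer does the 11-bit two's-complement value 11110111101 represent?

MSB is 1, so the value is negative.
Unsigned reading: 1981. Subtract 2^11 = 2048: 1981 − 2048 = -67.

-67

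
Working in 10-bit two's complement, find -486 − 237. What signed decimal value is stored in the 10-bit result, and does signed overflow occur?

-486 → 1000011010
237 → 0011101101
Subtract via negate-and-add: invert 0011101101 + 1 = 1100010011 (i.e. -237).
  1000011010
+ 1100010011
= 0100101101  (discard carry-out 1)
Result 0100101101: MSB = 0 → value 301.
Both addends (after negating the subtrahend) are negative but the stored result is non-negative: signed overflow. The true value -486 − 237 = -723 lies outside [-512, 511].

301; overflow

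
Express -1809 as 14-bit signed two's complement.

|-1809| = 1809 = 00011100010001 in 14 bits.
Invert the bits: 11100011101110. Add 1: 11100011101111.

11100011101111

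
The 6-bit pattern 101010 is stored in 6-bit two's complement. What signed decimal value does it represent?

-22

MSB is 1, so the value is negative.
Invert: 010101. Add 1: 010110 = 22. So the value is −22.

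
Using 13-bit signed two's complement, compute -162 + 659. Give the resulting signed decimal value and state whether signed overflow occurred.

497; no overflow

-162 → 1111101011110
659 → 0001010010011
  1111101011110
+ 0001010010011
= 0000111110001  (discard carry-out 1)
Result 0000111110001: MSB = 0 → value 497.
Addends have opposite signs, so signed overflow cannot occur.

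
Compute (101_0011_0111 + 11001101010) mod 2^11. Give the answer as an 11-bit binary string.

  10100110111
+ 11001101010
= 01110100001  (discard carry-out 1)

01110100001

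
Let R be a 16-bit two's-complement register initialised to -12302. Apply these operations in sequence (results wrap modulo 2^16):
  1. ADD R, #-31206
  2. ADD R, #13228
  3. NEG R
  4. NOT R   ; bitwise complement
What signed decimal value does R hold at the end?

-30281

Start: R = -12302 = 1100111111110010.
R = -12302 + (-31206) = -43508; wraps to 22028 = 0101011000001100
R = 22028 + 13228 = 35256; wraps to -30280 = 1000100110111000
R = −(-30280) = 30280 = 0111011001001000
R = NOT 0111011001001000 = 1000100110110111 = -30281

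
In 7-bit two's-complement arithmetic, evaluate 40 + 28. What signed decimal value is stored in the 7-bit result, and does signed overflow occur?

40 → 0101000
28 → 0011100
  0101000
+ 0011100
= 1000100
Result 1000100: MSB = 1 → 68 − 128 = -60.
Both addends are non-negative but the stored result is negative: signed overflow. The true value 40 + 28 = 68 lies outside [-64, 63].

-60; overflow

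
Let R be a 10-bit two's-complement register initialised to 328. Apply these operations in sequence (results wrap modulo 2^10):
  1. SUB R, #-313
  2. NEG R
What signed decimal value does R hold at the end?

383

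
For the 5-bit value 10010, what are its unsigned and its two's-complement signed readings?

Unsigned: 10010 = 18.
Signed: MSB=1 → 18 − 32 = -14.

unsigned = 18, signed = -14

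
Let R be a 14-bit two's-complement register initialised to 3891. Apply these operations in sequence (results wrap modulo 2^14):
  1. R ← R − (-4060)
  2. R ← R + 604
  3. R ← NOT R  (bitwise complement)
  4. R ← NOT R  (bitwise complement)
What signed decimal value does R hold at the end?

-7829

Start: R = 3891 = 00111100110011.
R = 3891 − (-4060) = 7951 = 01111100001111
R = 7951 + 604 = 8555; wraps to -7829 = 10000101101011
R = NOT 10000101101011 = 01111010010100 = 7828
R = NOT 01111010010100 = 10000101101011 = -7829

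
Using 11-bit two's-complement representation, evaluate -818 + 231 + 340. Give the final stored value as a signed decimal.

-818 + 231 = -587 (10110110101)
-587 + 340 = -247 (11100001001)

-247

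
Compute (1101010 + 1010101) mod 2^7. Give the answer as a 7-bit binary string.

0111111

  1101010
+ 1010101
= 0111111  (discard carry-out 1)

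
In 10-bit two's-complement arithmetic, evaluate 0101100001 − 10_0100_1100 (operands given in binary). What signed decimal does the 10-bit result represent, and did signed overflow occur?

0101100001 = 353 (signed)
10_0100_1100 → 1001001100 = -436 (signed)
Subtract via negate-and-add: invert 1001001100 + 1 = 0110110100 (i.e. 436).
  0101100001
+ 0110110100
= 1100010101
Result 1100010101: MSB = 1 → 789 − 1024 = -235.
Both addends (after negating the subtrahend) are non-negative but the stored result is negative: signed overflow. The true value 353 − (-436) = 789 lies outside [-512, 511].

-235; overflow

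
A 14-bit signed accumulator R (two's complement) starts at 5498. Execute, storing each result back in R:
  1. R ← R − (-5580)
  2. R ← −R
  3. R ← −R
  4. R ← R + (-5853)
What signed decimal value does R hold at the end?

Start: R = 5498 = 01010101111010.
R = 5498 − (-5580) = 11078; wraps to -5306 = 10101101000110
R = −(-5306) = 5306 = 01010010111010
R = −(5306) = -5306 = 10101101000110
R = -5306 + (-5853) = -11159; wraps to 5225 = 01010001101001

5225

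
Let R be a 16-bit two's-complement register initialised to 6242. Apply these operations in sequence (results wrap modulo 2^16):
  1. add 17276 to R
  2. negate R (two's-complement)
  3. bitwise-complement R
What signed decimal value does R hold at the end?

Start: R = 6242 = 0001100001100010.
R = 6242 + 17276 = 23518 = 0101101111011110
R = −(23518) = -23518 = 1010010000100010
R = NOT 1010010000100010 = 0101101111011101 = 23517

23517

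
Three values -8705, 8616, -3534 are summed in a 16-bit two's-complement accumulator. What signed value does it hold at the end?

-3623

-8705 + 8616 = -89 (1111111110100111)
-89 + (-3534) = -3623 (1111000111011001)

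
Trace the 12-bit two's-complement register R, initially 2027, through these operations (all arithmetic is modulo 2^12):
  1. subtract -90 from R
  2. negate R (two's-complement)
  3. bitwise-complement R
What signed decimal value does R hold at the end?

-1980

Start: R = 2027 = 011111101011.
R = 2027 − (-90) = 2117; wraps to -1979 = 100001000101
R = −(-1979) = 1979 = 011110111011
R = NOT 011110111011 = 100001000100 = -1980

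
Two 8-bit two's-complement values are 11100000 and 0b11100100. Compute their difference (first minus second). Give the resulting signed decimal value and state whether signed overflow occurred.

-4; no overflow

11100000 = -32 (signed)
0b11100100 → 11100100 = -28 (signed)
Subtract via negate-and-add: invert 11100100 + 1 = 00011100 (i.e. 28).
  11100000
+ 00011100
= 11111100
Result 11111100: MSB = 1 → 252 − 256 = -4.
Addends (after negating the subtrahend) have opposite signs, so signed overflow cannot occur.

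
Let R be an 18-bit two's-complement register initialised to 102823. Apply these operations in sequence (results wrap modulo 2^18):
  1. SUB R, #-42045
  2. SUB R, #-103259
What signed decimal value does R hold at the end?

-14017

Start: R = 102823 = 011001000110100111.
R = 102823 − (-42045) = 144868; wraps to -117276 = 100011010111100100
R = -117276 − (-103259) = -14017 = 111100100100111111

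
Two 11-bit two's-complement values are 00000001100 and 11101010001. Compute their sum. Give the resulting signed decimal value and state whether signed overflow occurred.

-163; no overflow

00000001100 = 12 (signed)
11101010001 = -175 (signed)
  00000001100
+ 11101010001
= 11101011101
Result 11101011101: MSB = 1 → 1885 − 2048 = -163.
Addends have opposite signs, so signed overflow cannot occur.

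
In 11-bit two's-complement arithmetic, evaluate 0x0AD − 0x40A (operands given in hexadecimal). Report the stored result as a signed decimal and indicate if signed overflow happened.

0x0AD = 00010101101 = 173 (signed)
0x40A = 10000001010 = -1014 (signed)
Subtract via negate-and-add: invert 10000001010 + 1 = 01111110110 (i.e. 1014).
  00010101101
+ 01111110110
= 10010100011
Result 10010100011: MSB = 1 → 1187 − 2048 = -861.
Both addends (after negating the subtrahend) are non-negative but the stored result is negative: signed overflow. The true value 173 − (-1014) = 1187 lies outside [-1024, 1023].

-861; overflow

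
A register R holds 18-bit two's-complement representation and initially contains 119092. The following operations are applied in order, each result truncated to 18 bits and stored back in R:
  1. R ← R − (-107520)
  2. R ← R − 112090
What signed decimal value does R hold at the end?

Start: R = 119092 = 011101000100110100.
R = 119092 − (-107520) = 226612; wraps to -35532 = 110111010100110100
R = -35532 − 112090 = -147622; wraps to 114522 = 011011111101011010

114522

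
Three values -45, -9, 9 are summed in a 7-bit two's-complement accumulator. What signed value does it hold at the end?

-45 + (-9) = -54 (1001010)
-54 + 9 = -45 (1010011)

-45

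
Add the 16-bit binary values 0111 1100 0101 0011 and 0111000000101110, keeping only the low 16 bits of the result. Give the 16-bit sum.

  0111110001010011
+ 0111000000101110
= 1110110010000001

1110110010000001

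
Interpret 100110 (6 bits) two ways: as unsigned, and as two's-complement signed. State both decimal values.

unsigned = 38, signed = -26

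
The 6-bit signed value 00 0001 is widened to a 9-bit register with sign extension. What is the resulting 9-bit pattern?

000000001

MSB of 000001 is 0; replicate it into the new high bits.
000|000001 → 000000001 (still 1).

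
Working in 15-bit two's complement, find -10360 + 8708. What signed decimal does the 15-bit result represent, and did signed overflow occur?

-10360 → 101011110001000
8708 → 010001000000100
  101011110001000
+ 010001000000100
= 111100110001100
Result 111100110001100: MSB = 1 → 31116 − 32768 = -1652.
Addends have opposite signs, so signed overflow cannot occur.

-1652; no overflow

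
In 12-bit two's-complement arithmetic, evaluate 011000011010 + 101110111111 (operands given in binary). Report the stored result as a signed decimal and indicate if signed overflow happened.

011000011010 = 1562 (signed)
101110111111 = -1089 (signed)
  011000011010
+ 101110111111
= 000111011001  (discard carry-out 1)
Result 000111011001: MSB = 0 → value 473.
Addends have opposite signs, so signed overflow cannot occur.

473; no overflow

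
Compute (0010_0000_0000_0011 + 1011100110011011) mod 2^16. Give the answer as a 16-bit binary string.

1101100110011110

  0010000000000011
+ 1011100110011011
= 1101100110011110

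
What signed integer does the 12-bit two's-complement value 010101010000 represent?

1360

MSB is 0, so the value is non-negative: 010101010000 = 1360.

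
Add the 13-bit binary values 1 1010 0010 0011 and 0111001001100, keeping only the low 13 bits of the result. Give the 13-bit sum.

0100001101111

  1101000100011
+ 0111001001100
= 0100001101111  (discard carry-out 1)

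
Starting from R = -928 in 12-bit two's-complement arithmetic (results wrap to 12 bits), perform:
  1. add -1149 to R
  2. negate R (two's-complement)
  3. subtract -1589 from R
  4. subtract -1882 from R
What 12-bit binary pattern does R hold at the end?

Start: R = -928 = 110001100000.
R = -928 + (-1149) = -2077; wraps to 2019 = 011111100011
R = −(2019) = -2019 = 100000011101
R = -2019 − (-1589) = -430 = 111001010010
R = -430 − (-1882) = 1452 = 010110101100

010110101100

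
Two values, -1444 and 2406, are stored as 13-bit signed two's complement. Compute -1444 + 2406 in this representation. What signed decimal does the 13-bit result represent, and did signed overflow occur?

-1444 → 1101001011100
2406 → 0100101100110
  1101001011100
+ 0100101100110
= 0001111000010  (discard carry-out 1)
Result 0001111000010: MSB = 0 → value 962.
Addends have opposite signs, so signed overflow cannot occur.

962; no overflow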